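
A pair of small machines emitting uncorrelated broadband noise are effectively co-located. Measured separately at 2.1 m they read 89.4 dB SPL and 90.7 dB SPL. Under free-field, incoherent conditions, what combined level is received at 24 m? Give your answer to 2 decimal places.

Combined at 2.1 m: 10·log₁₀(10^(89.4/10)+10^(90.7/10)) = 93.109 dB SPL.
Then apply −20·log₁₀(24/2.1) = -21.160 dB → 71.95 dB SPL.

71.95 dB SPL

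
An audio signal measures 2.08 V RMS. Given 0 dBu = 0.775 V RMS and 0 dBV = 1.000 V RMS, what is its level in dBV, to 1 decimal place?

dBV = 20·log₁₀(V / 1.000 V).
20·log₁₀(2.08/1.000) = +6.4 dBV.

+6.4 dBV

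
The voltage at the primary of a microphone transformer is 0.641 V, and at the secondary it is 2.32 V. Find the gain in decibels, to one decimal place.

11.2 dB

Voltage is an amplitude quantity, so gain = 20·log₁₀(V_out/V_in).
20·log₁₀(2.32/0.641) = 20·log₁₀(3.619) = 11.2 dB.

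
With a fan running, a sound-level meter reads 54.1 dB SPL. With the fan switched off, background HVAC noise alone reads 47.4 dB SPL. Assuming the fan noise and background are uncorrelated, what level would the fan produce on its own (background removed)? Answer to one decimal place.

Background correction is a power subtraction:
L_src = 10·log₁₀(10^(54.1/10) − 10^(47.4/10)) = 10·log₁₀(202100) = 53.1 dB SPL.

53.1 dB SPL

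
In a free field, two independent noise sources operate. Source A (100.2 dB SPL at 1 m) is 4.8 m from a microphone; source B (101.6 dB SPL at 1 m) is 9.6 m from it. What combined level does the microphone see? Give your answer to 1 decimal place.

At the listener: L_A = 100.2 − 20·log₁₀(4.8) = 86.58 dB; L_B = 101.6 − 20·log₁₀(9.6) = 81.95 dB.
Combined: 10·log₁₀(10^(86.58/10)+10^(81.95/10)) = 87.9 dB SPL.

87.9 dB SPL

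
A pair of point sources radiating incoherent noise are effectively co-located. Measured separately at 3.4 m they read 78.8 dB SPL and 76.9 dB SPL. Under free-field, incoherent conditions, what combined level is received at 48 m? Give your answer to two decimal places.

57.97 dB SPL

Combined at 3.4 m: 10·log₁₀(10^(78.8/10)+10^(76.9/10)) = 80.963 dB SPL.
Then apply −20·log₁₀(48/3.4) = -22.995 dB → 57.97 dB SPL.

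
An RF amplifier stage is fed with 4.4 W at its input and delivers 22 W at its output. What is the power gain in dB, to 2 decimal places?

6.99 dB

Power is a power quantity, so gain = 10·log₁₀(P_out/P_in).
10·log₁₀(22/4.4) = 10·log₁₀(5.000) = 6.99 dB.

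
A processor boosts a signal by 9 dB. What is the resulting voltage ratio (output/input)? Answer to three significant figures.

2.82

Voltage ratio = 10^(dB/20).
10^(9/20) = 10^(0.4500) = 2.82.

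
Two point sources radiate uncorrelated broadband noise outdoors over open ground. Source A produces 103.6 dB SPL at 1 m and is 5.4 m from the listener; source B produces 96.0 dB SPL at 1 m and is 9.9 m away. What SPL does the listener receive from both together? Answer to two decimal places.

At the listener: L_A = 103.6 − 20·log₁₀(5.4) = 88.952 dB; L_B = 96.0 − 20·log₁₀(9.9) = 76.087 dB.
Combined: 10·log₁₀(10^(88.952/10)+10^(76.087/10)) = 89.17 dB SPL.

89.17 dB SPL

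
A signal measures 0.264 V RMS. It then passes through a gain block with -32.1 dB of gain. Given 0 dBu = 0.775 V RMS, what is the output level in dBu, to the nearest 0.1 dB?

-41.5 dBu

Input level: 20·log₁₀(0.264/0.775) = -9.35 dBu.
Output: -9.35 − 32.1 = -41.5 dBu.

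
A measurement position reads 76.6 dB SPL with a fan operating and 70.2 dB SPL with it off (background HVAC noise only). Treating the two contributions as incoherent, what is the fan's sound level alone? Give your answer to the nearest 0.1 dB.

Background correction is a power subtraction:
L_src = 10·log₁₀(10^(76.6/10) − 10^(70.2/10)) = 10·log₁₀(35240000) = 75.5 dB SPL.

75.5 dB SPL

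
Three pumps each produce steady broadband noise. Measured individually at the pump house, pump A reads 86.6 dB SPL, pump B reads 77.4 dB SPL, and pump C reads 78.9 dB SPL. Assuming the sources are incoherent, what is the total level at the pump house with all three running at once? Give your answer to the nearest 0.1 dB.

87.7 dB SPL

Uncorrelated sources add in intensity (power), not in dB.
L_total = 10·log₁₀(10^(86.6/10) + 10^(77.4/10) + 10^(78.9/10)) = 10·log₁₀(589700000) = 87.7 dB SPL.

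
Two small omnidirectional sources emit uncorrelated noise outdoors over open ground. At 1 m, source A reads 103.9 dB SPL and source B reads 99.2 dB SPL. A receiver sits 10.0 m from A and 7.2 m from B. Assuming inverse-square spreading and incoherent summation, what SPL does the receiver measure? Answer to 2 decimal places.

At the listener: L_A = 103.9 − 20·log₁₀(10.0) = 83.900 dB; L_B = 99.2 − 20·log₁₀(7.2) = 82.053 dB.
Combined: 10·log₁₀(10^(83.900/10)+10^(82.053/10)) = 86.08 dB SPL.

86.08 dB SPL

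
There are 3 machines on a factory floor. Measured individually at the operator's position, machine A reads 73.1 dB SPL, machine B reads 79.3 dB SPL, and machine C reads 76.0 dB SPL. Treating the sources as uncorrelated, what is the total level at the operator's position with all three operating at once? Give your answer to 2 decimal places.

81.62 dB SPL

Uncorrelated sources add in intensity (power), not in dB.
L_total = 10·log₁₀(10^(73.1/10) + 10^(79.3/10) + 10^(76.0/10)) = 10·log₁₀(145300000) = 81.62 dB SPL.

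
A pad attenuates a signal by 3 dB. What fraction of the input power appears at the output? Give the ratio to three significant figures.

0.501

Power ratio = 10^(dB/10).
10^(-3/10) = 10^(-0.3000) = 0.501.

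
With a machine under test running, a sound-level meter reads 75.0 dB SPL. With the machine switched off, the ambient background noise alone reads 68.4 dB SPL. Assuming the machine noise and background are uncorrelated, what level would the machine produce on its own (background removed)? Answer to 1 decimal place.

73.9 dB SPL

Remove the background by subtracting linear intensities:
L_src = 10·log₁₀(10^(75.0/10) − 10^(68.4/10)) = 10·log₁₀(24700000) = 73.9 dB SPL.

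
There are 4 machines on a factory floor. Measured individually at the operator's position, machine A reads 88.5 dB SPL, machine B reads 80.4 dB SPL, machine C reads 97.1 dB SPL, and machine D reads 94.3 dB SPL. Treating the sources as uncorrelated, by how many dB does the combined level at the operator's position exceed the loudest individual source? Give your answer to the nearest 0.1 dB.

2.3 dB

Uncorrelated sources add in intensity (power), not in dB.
L_total = 10·log₁₀(10^(88.5/10) + 10^(80.4/10) + 10^(97.1/10) + 10^(94.3/10)) = 99.36 dB SPL.
Excess over the loudest (97.1 dB): 99.36 − 97.1 = 2.3 dB.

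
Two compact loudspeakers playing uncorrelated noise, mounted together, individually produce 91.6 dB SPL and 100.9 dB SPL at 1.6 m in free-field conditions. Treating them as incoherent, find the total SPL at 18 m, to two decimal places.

Combined at 1.6 m: 10·log₁₀(10^(91.6/10)+10^(100.9/10)) = 101.382 dB SPL.
Then apply −20·log₁₀(18/1.6) = -21.023 dB → 80.36 dB SPL.

80.36 dB SPL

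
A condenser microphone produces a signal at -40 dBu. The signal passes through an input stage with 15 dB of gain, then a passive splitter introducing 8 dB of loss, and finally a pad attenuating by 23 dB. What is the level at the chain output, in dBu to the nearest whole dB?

-56 dBu

Cascaded gains and losses add directly in dB.
-40 + 15 − 8 − 23 = -56 dBu.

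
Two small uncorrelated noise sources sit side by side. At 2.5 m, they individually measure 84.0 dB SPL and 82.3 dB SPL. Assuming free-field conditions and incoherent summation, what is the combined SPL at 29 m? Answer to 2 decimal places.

Combined at 2.5 m: 10·log₁₀(10^(84.0/10)+10^(82.3/10)) = 86.243 dB SPL.
Then apply −20·log₁₀(29/2.5) = -21.289 dB → 64.95 dB SPL.

64.95 dB SPL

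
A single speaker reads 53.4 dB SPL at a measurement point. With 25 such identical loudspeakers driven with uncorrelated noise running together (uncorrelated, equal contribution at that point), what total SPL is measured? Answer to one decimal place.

67.4 dB SPL

25 equal incoherent sources raise the level by 10·log₁₀(25) = 13.98 dB.
L_total = 53.4 + 13.98 = 67.4 dB SPL.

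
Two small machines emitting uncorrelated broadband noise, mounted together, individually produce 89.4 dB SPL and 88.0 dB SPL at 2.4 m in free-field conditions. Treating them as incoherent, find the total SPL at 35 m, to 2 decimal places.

Combined at 2.4 m: 10·log₁₀(10^(89.4/10)+10^(88.0/10)) = 91.766 dB SPL.
Then apply −20·log₁₀(35/2.4) = -23.277 dB → 68.49 dB SPL.

68.49 dB SPL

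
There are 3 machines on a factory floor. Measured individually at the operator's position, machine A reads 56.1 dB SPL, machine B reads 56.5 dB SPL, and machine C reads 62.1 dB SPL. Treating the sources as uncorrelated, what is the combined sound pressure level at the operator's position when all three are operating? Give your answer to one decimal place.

63.9 dB SPL

Uncorrelated sources add in intensity (power), not in dB.
L_total = 10·log₁₀(10^(56.1/10) + 10^(56.5/10) + 10^(62.1/10)) = 10·log₁₀(2476000) = 63.9 dB SPL.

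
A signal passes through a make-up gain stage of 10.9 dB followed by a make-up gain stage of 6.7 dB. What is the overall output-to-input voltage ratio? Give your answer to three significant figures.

7.59

Net gain = 10.9 + 6.7 = 17.6 dB.
Voltage ratio = 10^(17.6/20) = 7.59.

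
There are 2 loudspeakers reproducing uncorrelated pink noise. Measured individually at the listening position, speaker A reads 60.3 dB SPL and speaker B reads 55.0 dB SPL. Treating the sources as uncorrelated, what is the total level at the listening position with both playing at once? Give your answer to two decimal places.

Add the sources as powers (linear), then convert back to dB:
L_total = 10·log₁₀(10^(60.3/10) + 10^(55.0/10)) = 10·log₁₀(1388000) = 61.42 dB SPL.

61.42 dB SPL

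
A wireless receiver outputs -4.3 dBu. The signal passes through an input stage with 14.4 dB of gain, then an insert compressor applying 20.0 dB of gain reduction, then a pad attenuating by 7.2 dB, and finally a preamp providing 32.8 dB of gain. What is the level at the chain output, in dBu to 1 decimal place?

Cascaded gains and losses add directly in dB.
-4.3 + 14.4 − 20.0 − 7.2 + 32.8 = +15.7 dBu.

+15.7 dBu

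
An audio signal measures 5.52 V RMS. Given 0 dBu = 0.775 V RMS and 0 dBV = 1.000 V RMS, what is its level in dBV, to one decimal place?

dBV = 20·log₁₀(V / 1.000 V).
20·log₁₀(5.52/1.000) = +14.8 dBV.

+14.8 dBV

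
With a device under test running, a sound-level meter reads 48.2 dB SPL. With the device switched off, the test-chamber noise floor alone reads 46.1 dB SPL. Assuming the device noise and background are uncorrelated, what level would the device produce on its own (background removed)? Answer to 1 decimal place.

Subtract intensities: L_src = 10·log₁₀(10^(L_total/10) − 10^(L_bg/10)).
L_src = 10·log₁₀(10^(48.2/10) − 10^(46.1/10)) = 10·log₁₀(25330) = 44.0 dB SPL.

44.0 dB SPL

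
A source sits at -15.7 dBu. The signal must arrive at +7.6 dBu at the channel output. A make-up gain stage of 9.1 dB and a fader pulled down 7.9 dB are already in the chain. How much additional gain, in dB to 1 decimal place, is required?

22.1 dB

The required make-up gain is the shortfall in the dB sum.
G = +7.6 − (-15.7) − 9.1 + 7.9 = 22.1 dB.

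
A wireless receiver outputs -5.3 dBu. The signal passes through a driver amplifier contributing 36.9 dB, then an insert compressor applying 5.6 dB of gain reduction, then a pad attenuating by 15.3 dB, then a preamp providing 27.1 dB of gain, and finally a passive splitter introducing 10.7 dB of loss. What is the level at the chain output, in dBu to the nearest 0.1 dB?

+27.1 dBu

Cascaded gains and losses add directly in dB.
-5.3 + 36.9 − 5.6 − 15.3 + 27.1 − 10.7 = +27.1 dBu.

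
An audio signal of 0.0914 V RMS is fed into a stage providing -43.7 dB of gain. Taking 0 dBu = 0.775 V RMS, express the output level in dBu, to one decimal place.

-62.3 dBu

Input level: 20·log₁₀(0.0914/0.775) = -18.57 dBu.
Output: -18.57 − 43.7 = -62.3 dBu.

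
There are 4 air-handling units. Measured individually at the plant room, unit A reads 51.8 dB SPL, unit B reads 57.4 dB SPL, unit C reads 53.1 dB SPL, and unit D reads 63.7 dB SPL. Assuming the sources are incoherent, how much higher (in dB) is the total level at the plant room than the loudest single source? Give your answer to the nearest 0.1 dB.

Add the sources as powers (linear), then convert back to dB:
L_total = 10·log₁₀(10^(51.8/10) + 10^(57.4/10) + 10^(53.1/10) + 10^(63.7/10)) = 65.12 dB SPL.
Excess over the loudest (63.7 dB): 65.12 − 63.7 = 1.4 dB.

1.4 dB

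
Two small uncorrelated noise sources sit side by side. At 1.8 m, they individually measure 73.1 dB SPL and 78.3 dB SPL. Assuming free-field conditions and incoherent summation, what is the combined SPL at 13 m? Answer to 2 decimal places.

Combined at 1.8 m: 10·log₁₀(10^(73.1/10)+10^(78.3/10)) = 79.446 dB SPL.
Then apply −20·log₁₀(13/1.8) = -17.173 dB → 62.27 dB SPL.

62.27 dB SPL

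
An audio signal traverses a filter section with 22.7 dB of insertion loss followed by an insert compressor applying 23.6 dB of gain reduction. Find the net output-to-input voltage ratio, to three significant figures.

Net gain = (−22.7) + (−23.6) = -46.3 dB.
Voltage ratio = 10^(-46.3/20) = 0.00484.

0.00484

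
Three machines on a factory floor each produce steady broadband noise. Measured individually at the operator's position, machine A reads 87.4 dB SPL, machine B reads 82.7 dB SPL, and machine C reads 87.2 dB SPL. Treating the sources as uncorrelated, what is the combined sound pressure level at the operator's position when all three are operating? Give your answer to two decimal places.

91.01 dB SPL

Incoherent sources sum as intensities:
L_total = 10·log₁₀(10^(87.4/10) + 10^(82.7/10) + 10^(87.2/10)) = 10·log₁₀(1261000000) = 91.01 dB SPL.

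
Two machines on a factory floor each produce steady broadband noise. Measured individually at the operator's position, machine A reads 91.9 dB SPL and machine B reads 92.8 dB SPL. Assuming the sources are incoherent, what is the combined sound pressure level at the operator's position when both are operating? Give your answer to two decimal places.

95.38 dB SPL

Incoherent sources sum as intensities:
L_total = 10·log₁₀(10^(91.9/10) + 10^(92.8/10)) = 10·log₁₀(3454000000) = 95.38 dB SPL.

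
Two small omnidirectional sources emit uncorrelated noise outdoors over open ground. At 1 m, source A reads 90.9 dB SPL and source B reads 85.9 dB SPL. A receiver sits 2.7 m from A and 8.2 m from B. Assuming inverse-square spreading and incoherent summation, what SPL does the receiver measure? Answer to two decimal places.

82.42 dB SPL

At the listener: L_A = 90.9 − 20·log₁₀(2.7) = 82.273 dB; L_B = 85.9 − 20·log₁₀(8.2) = 67.624 dB.
Combined: 10·log₁₀(10^(82.273/10)+10^(67.624/10)) = 82.42 dB SPL.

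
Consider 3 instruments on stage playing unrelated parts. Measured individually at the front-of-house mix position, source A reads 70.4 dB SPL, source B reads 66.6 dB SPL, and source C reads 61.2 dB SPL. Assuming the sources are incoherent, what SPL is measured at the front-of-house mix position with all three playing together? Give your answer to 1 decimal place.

Add the sources as powers (linear), then convert back to dB:
L_total = 10·log₁₀(10^(70.4/10) + 10^(66.6/10) + 10^(61.2/10)) = 10·log₁₀(16850000) = 72.3 dB SPL.

72.3 dB SPL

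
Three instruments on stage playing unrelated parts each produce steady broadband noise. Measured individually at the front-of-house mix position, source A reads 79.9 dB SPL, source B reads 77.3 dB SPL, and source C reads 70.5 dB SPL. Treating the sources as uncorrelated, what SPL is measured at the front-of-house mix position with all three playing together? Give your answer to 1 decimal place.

82.1 dB SPL

Add the sources as powers (linear), then convert back to dB:
L_total = 10·log₁₀(10^(79.9/10) + 10^(77.3/10) + 10^(70.5/10)) = 10·log₁₀(162600000) = 82.1 dB SPL.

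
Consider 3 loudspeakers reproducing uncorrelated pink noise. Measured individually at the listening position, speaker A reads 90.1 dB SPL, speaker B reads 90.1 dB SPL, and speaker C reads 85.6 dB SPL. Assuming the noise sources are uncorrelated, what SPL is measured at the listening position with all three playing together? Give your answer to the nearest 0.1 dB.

Add the sources as powers (linear), then convert back to dB:
L_total = 10·log₁₀(10^(90.1/10) + 10^(90.1/10) + 10^(85.6/10)) = 10·log₁₀(2410000000) = 93.8 dB SPL.

93.8 dB SPL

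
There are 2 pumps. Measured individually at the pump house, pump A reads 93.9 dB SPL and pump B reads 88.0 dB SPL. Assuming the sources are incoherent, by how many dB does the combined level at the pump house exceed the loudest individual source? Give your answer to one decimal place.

1.0 dB

Uncorrelated sources add in intensity (power), not in dB.
L_total = 10·log₁₀(10^(93.9/10) + 10^(88.0/10)) = 94.89 dB SPL.
Excess over the loudest (93.9 dB): 94.89 − 93.9 = 1.0 dB.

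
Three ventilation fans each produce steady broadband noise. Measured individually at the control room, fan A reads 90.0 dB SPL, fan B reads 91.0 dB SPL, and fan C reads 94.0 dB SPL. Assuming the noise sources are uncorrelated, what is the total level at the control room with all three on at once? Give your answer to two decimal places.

Add the sources as powers (linear), then convert back to dB:
L_total = 10·log₁₀(10^(90.0/10) + 10^(91.0/10) + 10^(94.0/10)) = 10·log₁₀(4771000000) = 96.79 dB SPL.

96.79 dB SPL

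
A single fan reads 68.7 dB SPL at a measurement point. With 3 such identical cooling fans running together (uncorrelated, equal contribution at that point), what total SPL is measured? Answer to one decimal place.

3 equal incoherent sources raise the level by 10·log₁₀(3) = 4.77 dB.
L_total = 68.7 + 4.77 = 73.5 dB SPL.

73.5 dB SPL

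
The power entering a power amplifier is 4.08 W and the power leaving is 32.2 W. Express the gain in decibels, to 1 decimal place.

Power ratio → dB uses the 10·log₁₀ form:
10·log₁₀(32.2/4.08) = 10·log₁₀(7.892) = 9.0 dB.

9.0 dB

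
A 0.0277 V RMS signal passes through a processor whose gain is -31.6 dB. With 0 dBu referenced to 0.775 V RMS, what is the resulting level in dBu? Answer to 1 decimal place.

-60.5 dBu

Input level: 20·log₁₀(0.0277/0.775) = -28.94 dBu.
Output: -28.94 − 31.6 = -60.5 dBu.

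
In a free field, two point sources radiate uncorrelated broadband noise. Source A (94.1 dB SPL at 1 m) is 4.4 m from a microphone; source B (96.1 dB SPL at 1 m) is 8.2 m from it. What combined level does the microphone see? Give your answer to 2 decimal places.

At the listener: L_A = 94.1 − 20·log₁₀(4.4) = 81.231 dB; L_B = 96.1 − 20·log₁₀(8.2) = 77.824 dB.
Combined: 10·log₁₀(10^(81.231/10)+10^(77.824/10)) = 82.86 dB SPL.

82.86 dB SPL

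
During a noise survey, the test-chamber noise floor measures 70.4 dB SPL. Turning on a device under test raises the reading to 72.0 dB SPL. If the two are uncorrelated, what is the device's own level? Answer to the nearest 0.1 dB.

Background correction is a power subtraction:
L_src = 10·log₁₀(10^(72.0/10) − 10^(70.4/10)) = 10·log₁₀(4884000) = 66.9 dB SPL.

66.9 dB SPL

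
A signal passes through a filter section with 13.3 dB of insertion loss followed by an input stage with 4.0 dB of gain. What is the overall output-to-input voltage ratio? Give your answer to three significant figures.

Net gain = (−13.3) + 4.0 = -9.3 dB.
Voltage ratio = 10^(-9.3/20) = 0.343.

0.343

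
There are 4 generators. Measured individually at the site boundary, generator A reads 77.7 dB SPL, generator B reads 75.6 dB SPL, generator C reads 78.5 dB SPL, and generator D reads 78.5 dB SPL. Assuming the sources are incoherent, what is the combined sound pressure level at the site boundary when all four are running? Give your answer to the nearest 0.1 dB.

Uncorrelated sources add in intensity (power), not in dB.
L_total = 10·log₁₀(10^(77.7/10) + 10^(75.6/10) + 10^(78.5/10) + 10^(78.5/10)) = 10·log₁₀(236800000) = 83.7 dB SPL.

83.7 dB SPL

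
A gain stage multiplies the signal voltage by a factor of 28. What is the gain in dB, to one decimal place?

28.9 dB

Voltage ratio → dB uses the 20·log₁₀ form:
20·log₁₀(28) = 28.9 dB.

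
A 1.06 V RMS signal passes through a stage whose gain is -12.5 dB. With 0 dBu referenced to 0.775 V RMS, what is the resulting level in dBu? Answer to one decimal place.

-9.8 dBu

Input level: 20·log₁₀(1.06/0.775) = 2.72 dBu.
Output: 2.72 − 12.5 = -9.8 dBu.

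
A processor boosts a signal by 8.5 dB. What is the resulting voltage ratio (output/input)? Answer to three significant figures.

2.66

Voltage ratio = 10^(dB/20).
10^(8.5/20) = 10^(0.4250) = 2.66.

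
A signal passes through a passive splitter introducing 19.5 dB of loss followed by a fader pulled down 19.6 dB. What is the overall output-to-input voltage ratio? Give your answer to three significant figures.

Net gain = (−19.5) + (−19.6) = -39.1 dB.
Voltage ratio = 10^(-39.1/20) = 0.0111.

0.0111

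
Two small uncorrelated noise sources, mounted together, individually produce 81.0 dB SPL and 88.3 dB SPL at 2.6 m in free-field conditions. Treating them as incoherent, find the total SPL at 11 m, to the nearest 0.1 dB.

76.5 dB SPL

Combined at 2.6 m: 10·log₁₀(10^(81.0/10)+10^(88.3/10)) = 89.04 dB SPL.
Then apply −20·log₁₀(11/2.6) = -12.53 dB → 76.5 dB SPL.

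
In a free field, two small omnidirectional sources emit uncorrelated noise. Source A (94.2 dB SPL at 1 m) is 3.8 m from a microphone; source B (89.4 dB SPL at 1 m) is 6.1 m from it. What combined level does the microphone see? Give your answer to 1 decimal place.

At the listener: L_A = 94.2 − 20·log₁₀(3.8) = 82.60 dB; L_B = 89.4 − 20·log₁₀(6.1) = 73.69 dB.
Combined: 10·log₁₀(10^(82.60/10)+10^(73.69/10)) = 83.1 dB SPL.

83.1 dB SPL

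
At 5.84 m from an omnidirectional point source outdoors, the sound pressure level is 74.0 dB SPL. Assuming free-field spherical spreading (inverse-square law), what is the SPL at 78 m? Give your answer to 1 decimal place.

Inverse-square spreading gives ΔL = −20·log₁₀(d₂/d₁).
ΔL = −20·log₁₀(78/5.84) = -22.51 dB, so L₂ = 74.0 + (-22.51) = 51.5 dB SPL.

51.5 dB SPL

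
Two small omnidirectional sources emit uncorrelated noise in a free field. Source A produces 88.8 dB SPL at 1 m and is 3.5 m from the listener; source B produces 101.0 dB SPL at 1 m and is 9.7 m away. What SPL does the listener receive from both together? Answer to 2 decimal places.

82.92 dB SPL

At the listener: L_A = 88.8 − 20·log₁₀(3.5) = 77.919 dB; L_B = 101.0 − 20·log₁₀(9.7) = 81.265 dB.
Combined: 10·log₁₀(10^(77.919/10)+10^(81.265/10)) = 82.92 dB SPL.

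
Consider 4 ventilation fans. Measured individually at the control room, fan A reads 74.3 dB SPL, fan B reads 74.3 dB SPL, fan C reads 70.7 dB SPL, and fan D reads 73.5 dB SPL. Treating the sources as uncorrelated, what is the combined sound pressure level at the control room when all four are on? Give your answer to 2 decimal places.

Add the sources as powers (linear), then convert back to dB:
L_total = 10·log₁₀(10^(74.3/10) + 10^(74.3/10) + 10^(70.7/10) + 10^(73.5/10)) = 10·log₁₀(87970000) = 79.44 dB SPL.

79.44 dB SPL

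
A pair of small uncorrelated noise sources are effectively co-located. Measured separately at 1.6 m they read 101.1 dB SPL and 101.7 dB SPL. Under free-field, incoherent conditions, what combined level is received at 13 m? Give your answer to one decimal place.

Combined at 1.6 m: 10·log₁₀(10^(101.1/10)+10^(101.7/10)) = 104.42 dB SPL.
Then apply −20·log₁₀(13/1.6) = -18.20 dB → 86.2 dB SPL.

86.2 dB SPL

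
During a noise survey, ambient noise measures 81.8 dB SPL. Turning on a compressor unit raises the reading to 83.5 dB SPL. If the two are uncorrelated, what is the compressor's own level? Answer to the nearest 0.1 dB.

Remove the background by subtracting linear intensities:
L_src = 10·log₁₀(10^(83.5/10) − 10^(81.8/10)) = 10·log₁₀(72520000) = 78.6 dB SPL.

78.6 dB SPL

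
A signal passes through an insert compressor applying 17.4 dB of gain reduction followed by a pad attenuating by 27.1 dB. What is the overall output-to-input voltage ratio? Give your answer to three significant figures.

0.00596

Net gain = (−17.4) + (−27.1) = -44.5 dB.
Voltage ratio = 10^(-44.5/20) = 0.00596.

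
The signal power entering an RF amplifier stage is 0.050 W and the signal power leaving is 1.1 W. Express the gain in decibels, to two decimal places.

Power is a power quantity, so gain = 10·log₁₀(P_out/P_in).
10·log₁₀(1.1/0.050) = 10·log₁₀(22.00) = 13.42 dB.

13.42 dB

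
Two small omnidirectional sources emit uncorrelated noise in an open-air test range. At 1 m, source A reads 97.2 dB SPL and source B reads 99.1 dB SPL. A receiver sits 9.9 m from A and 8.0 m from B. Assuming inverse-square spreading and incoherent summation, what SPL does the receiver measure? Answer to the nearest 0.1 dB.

82.6 dB SPL

At the listener: L_A = 97.2 − 20·log₁₀(9.9) = 77.29 dB; L_B = 99.1 − 20·log₁₀(8.0) = 81.04 dB.
Combined: 10·log₁₀(10^(77.29/10)+10^(81.04/10)) = 82.6 dB SPL.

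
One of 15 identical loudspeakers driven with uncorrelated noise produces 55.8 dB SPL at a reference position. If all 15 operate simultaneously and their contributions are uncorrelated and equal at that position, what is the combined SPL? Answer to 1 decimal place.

15 equal incoherent sources raise the level by 10·log₁₀(15) = 11.76 dB.
L_total = 55.8 + 11.76 = 67.6 dB SPL.

67.6 dB SPL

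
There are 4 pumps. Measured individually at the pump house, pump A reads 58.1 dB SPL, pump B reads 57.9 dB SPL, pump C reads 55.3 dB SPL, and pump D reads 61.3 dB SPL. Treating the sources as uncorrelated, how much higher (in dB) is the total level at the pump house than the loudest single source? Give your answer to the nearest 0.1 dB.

3.4 dB

Add the sources as powers (linear), then convert back to dB:
L_total = 10·log₁₀(10^(58.1/10) + 10^(57.9/10) + 10^(55.3/10) + 10^(61.3/10)) = 64.70 dB SPL.
Excess over the loudest (61.3 dB): 64.70 − 61.3 = 3.4 dB.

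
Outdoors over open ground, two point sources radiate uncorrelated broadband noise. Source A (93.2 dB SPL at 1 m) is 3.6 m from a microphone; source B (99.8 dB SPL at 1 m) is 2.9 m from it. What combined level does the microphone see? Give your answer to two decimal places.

At the listener: L_A = 93.2 − 20·log₁₀(3.6) = 82.074 dB; L_B = 99.8 − 20·log₁₀(2.9) = 90.552 dB.
Combined: 10·log₁₀(10^(82.074/10)+10^(90.552/10)) = 91.13 dB SPL.

91.13 dB SPL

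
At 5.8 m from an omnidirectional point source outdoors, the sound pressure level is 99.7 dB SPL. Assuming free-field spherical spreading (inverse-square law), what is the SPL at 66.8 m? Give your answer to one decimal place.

78.5 dB SPL

Inverse-square spreading gives ΔL = −20·log₁₀(d₂/d₁).
ΔL = −20·log₁₀(66.8/5.8) = -21.23 dB, so L₂ = 99.7 + (-21.23) = 78.5 dB SPL.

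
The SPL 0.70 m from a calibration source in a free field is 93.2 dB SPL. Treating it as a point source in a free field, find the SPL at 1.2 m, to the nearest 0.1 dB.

For a point source in a free field, ΔL = −20·log₁₀(d₂/d₁).
ΔL = −20·log₁₀(1.2/0.70) = -4.68 dB, so L₂ = 93.2 + (-4.68) = 88.5 dB SPL.

88.5 dB SPL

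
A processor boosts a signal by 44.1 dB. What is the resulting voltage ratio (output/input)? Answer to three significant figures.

160

Voltage ratio = 10^(dB/20).
10^(44.1/20) = 10^(2.205) = 160.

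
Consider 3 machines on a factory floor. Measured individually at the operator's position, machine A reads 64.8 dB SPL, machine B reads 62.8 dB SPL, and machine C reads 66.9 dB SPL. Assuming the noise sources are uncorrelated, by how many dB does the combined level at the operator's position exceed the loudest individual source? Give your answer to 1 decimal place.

3.0 dB

Incoherent sources sum as intensities:
L_total = 10·log₁₀(10^(64.8/10) + 10^(62.8/10) + 10^(66.9/10)) = 69.92 dB SPL.
Excess over the loudest (66.9 dB): 69.92 − 66.9 = 3.0 dB.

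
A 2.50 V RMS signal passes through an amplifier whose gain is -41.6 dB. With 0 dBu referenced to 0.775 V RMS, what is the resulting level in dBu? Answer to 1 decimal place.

-31.4 dBu

Input level: 20·log₁₀(2.50/0.775) = 10.17 dBu.
Output: 10.17 − 41.6 = -31.4 dBu.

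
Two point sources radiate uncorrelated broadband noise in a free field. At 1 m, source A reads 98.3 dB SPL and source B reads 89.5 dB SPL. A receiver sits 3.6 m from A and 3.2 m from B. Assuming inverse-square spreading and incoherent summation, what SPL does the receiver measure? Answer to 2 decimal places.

87.84 dB SPL

At the listener: L_A = 98.3 − 20·log₁₀(3.6) = 87.174 dB; L_B = 89.5 − 20·log₁₀(3.2) = 79.397 dB.
Combined: 10·log₁₀(10^(87.174/10)+10^(79.397/10)) = 87.84 dB SPL.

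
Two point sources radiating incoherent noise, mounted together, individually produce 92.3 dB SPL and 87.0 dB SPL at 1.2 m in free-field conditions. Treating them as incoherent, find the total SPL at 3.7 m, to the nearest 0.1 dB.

83.6 dB SPL

Combined at 1.2 m: 10·log₁₀(10^(92.3/10)+10^(87.0/10)) = 93.42 dB SPL.
Then apply −20·log₁₀(3.7/1.2) = -9.78 dB → 83.6 dB SPL.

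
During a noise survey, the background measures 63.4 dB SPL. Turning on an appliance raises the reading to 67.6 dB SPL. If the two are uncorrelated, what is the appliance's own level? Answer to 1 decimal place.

65.5 dB SPL

Remove the background by subtracting linear intensities:
L_src = 10·log₁₀(10^(67.6/10) − 10^(63.4/10)) = 10·log₁₀(3567000) = 65.5 dB SPL.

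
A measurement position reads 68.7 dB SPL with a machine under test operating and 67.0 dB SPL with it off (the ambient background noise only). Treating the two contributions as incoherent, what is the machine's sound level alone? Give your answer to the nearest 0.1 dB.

Background correction is a power subtraction:
L_src = 10·log₁₀(10^(68.7/10) − 10^(67.0/10)) = 10·log₁₀(2401000) = 63.8 dB SPL.

63.8 dB SPL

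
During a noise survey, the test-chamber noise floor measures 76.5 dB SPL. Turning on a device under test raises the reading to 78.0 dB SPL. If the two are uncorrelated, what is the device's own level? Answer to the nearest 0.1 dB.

Subtract intensities: L_src = 10·log₁₀(10^(L_total/10) − 10^(L_bg/10)).
L_src = 10·log₁₀(10^(78.0/10) − 10^(76.5/10)) = 10·log₁₀(18430000) = 72.7 dB SPL.

72.7 dB SPL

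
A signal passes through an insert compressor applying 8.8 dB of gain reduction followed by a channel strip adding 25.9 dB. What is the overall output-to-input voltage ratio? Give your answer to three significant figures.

7.16

Net gain = (−8.8) + 25.9 = 17.1 dB.
Voltage ratio = 10^(17.1/20) = 7.16.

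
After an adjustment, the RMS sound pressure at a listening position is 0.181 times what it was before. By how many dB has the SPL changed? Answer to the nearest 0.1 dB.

-14.8 dB

Sound pressure is an amplitude quantity: ΔL = 20·log₁₀(p₂/p₁).
20·log₁₀(0.181) = -14.8 dB.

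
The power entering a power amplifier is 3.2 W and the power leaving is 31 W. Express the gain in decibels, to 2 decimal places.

9.86 dB

For a power ratio, dB = 10·log₁₀(P₂/P₁).
10·log₁₀(31/3.2) = 10·log₁₀(9.688) = 9.86 dB.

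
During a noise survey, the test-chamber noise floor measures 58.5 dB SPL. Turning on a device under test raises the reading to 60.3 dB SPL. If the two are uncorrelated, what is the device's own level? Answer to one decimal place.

55.6 dB SPL

Background correction is a power subtraction:
L_src = 10·log₁₀(10^(60.3/10) − 10^(58.5/10)) = 10·log₁₀(363600) = 55.6 dB SPL.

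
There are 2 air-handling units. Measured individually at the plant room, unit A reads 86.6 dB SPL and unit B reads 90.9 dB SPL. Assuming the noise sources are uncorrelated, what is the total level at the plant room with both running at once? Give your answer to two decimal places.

92.27 dB SPL

Incoherent sources sum as intensities:
L_total = 10·log₁₀(10^(86.6/10) + 10^(90.9/10)) = 10·log₁₀(1687000000) = 92.27 dB SPL.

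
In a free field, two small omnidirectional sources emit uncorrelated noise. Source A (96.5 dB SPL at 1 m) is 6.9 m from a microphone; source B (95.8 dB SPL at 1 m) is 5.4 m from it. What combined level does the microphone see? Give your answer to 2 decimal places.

83.51 dB SPL

At the listener: L_A = 96.5 − 20·log₁₀(6.9) = 79.723 dB; L_B = 95.8 − 20·log₁₀(5.4) = 81.152 dB.
Combined: 10·log₁₀(10^(79.723/10)+10^(81.152/10)) = 83.51 dB SPL.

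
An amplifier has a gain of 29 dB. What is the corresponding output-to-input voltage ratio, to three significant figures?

28.2

Voltage ratio = 10^(dB/20).
10^(29/20) = 10^(1.450) = 28.2.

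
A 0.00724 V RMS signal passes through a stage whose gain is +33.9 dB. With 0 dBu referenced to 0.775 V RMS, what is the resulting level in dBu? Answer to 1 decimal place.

Input level: 20·log₁₀(0.00724/0.775) = -40.59 dBu.
Output: -40.59 + 33.9 = -6.7 dBu.

-6.7 dBu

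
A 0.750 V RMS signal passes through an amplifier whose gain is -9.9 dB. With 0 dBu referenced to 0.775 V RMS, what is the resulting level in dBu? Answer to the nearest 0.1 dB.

Input level: 20·log₁₀(0.750/0.775) = -0.28 dBu.
Output: -0.28 − 9.9 = -10.2 dBu.

-10.2 dBu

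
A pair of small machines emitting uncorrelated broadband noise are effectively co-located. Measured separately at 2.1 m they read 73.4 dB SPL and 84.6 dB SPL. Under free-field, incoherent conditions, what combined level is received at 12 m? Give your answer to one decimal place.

69.8 dB SPL

Combined at 2.1 m: 10·log₁₀(10^(73.4/10)+10^(84.6/10)) = 84.92 dB SPL.
Then apply −20·log₁₀(12/2.1) = -15.14 dB → 69.8 dB SPL.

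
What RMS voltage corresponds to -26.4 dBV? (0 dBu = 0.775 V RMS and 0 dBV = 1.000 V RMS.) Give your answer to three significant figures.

0.0479 V

V = 1.000 V × 10^(-26.4/20).
= 1.000 × 0.04786 = 0.0479 V.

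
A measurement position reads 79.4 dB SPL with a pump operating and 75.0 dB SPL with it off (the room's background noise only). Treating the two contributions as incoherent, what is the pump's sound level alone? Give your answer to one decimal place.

77.4 dB SPL

Remove the background by subtracting linear intensities:
L_src = 10·log₁₀(10^(79.4/10) − 10^(75.0/10)) = 10·log₁₀(55470000) = 77.4 dB SPL.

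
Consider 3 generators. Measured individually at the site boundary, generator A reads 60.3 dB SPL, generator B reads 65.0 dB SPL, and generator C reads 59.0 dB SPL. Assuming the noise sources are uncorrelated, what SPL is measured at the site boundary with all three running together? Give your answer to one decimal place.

67.0 dB SPL

Uncorrelated sources add in intensity (power), not in dB.
L_total = 10·log₁₀(10^(60.3/10) + 10^(65.0/10) + 10^(59.0/10)) = 10·log₁₀(5028000) = 67.0 dB SPL.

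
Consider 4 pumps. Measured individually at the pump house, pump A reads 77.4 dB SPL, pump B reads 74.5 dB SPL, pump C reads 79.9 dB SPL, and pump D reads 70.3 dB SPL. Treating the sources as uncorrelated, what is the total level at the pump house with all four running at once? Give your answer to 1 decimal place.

82.8 dB SPL

Add the sources as powers (linear), then convert back to dB:
L_total = 10·log₁₀(10^(77.4/10) + 10^(74.5/10) + 10^(79.9/10) + 10^(70.3/10)) = 10·log₁₀(191600000) = 82.8 dB SPL.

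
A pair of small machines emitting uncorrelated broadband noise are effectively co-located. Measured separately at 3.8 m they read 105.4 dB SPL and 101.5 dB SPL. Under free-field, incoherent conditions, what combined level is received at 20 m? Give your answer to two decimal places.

Combined at 3.8 m: 10·log₁₀(10^(105.4/10)+10^(101.5/10)) = 106.884 dB SPL.
Then apply −20·log₁₀(20/3.8) = -14.425 dB → 92.46 dB SPL.

92.46 dB SPL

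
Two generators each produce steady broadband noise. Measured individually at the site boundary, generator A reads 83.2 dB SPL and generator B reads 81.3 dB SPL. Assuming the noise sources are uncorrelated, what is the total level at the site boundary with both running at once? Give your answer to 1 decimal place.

85.4 dB SPL

Incoherent sources sum as intensities:
L_total = 10·log₁₀(10^(83.2/10) + 10^(81.3/10)) = 10·log₁₀(343800000) = 85.4 dB SPL.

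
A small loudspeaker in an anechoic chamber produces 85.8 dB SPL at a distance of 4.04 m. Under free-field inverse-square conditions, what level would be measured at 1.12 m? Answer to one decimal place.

96.9 dB SPL

Inverse-square spreading gives ΔL = −20·log₁₀(d₂/d₁).
ΔL = −20·log₁₀(1.12/4.04) = 11.14 dB, so L₂ = 85.8 + (11.14) = 96.9 dB SPL.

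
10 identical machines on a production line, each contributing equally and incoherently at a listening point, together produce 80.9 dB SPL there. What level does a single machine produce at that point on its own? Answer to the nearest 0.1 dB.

70.9 dB SPL

10 equal incoherent sources add 10·log₁₀(10) = 10.00 dB over one source.
L_one = 80.9 − 10.00 = 70.9 dB SPL.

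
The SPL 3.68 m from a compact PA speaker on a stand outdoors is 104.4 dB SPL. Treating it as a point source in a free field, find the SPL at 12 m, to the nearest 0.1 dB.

Free-field point source: level drops by 20·log₁₀ of the distance ratio.
ΔL = −20·log₁₀(12/3.68) = -10.27 dB, so L₂ = 104.4 + (-10.27) = 94.1 dB SPL.

94.1 dB SPL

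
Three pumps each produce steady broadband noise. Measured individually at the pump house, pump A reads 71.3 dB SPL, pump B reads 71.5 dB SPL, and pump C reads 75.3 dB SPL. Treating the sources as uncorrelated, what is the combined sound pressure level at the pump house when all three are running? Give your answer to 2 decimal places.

Incoherent sources sum as intensities:
L_total = 10·log₁₀(10^(71.3/10) + 10^(71.5/10) + 10^(75.3/10)) = 10·log₁₀(61500000) = 77.89 dB SPL.

77.89 dB SPL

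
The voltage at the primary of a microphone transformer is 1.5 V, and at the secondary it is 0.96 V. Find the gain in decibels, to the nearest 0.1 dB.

-3.9 dB

For a voltage ratio, dB = 20·log₁₀(V₂/V₁).
20·log₁₀(0.96/1.5) = 20·log₁₀(0.6400) = -3.9 dB.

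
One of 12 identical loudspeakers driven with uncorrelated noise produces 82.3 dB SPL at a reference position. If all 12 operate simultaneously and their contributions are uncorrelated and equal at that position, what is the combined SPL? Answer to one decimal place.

12 equal incoherent sources raise the level by 10·log₁₀(12) = 10.79 dB.
L_total = 82.3 + 10.79 = 93.1 dB SPL.

93.1 dB SPL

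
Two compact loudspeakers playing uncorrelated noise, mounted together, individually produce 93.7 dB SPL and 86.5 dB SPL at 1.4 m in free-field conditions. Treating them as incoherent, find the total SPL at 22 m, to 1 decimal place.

70.5 dB SPL

Combined at 1.4 m: 10·log₁₀(10^(93.7/10)+10^(86.5/10)) = 94.46 dB SPL.
Then apply −20·log₁₀(22/1.4) = -23.93 dB → 70.5 dB SPL.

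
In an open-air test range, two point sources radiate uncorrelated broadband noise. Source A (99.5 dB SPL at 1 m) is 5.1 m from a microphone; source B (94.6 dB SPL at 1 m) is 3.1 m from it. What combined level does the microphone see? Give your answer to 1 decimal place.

At the listener: L_A = 99.5 − 20·log₁₀(5.1) = 85.35 dB; L_B = 94.6 − 20·log₁₀(3.1) = 84.77 dB.
Combined: 10·log₁₀(10^(85.35/10)+10^(84.77/10)) = 88.1 dB SPL.

88.1 dB SPL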